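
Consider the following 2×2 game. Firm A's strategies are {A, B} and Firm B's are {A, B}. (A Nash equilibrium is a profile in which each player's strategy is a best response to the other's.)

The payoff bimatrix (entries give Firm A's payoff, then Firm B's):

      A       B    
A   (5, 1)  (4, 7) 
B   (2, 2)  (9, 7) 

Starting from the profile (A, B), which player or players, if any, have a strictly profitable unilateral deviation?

Firm A at (A, B) earns 4; deviating to B yields 9 — a strict improvement.
Firm B earns 7; deviating to A yields 1 — not better.
Only Firm A has a strictly profitable deviation.

Firm A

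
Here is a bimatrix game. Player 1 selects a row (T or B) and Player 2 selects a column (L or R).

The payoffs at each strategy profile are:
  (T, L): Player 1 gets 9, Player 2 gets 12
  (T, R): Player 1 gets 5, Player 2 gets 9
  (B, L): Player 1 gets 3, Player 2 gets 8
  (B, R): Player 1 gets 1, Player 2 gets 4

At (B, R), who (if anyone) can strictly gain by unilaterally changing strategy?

Player 1 at (B, R) earns 1; deviating to T yields 5 — a strict improvement.
Player 2 earns 4; deviating to L yields 8 — a strict improvement.
Both Player 1 and Player 2 have strictly profitable deviations.

Both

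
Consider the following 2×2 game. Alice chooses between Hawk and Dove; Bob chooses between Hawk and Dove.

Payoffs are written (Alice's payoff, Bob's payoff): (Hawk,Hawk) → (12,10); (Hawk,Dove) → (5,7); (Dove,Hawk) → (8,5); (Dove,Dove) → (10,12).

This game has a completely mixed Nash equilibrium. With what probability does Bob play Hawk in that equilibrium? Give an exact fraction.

Let c be the probability that Bob plays Hawk. In a completely mixed equilibrium, Alice must be indifferent between Hawk and Dove.
Alice's expected payoff from Hawk is 12c + 5(1−c); from Dove it is 8c + 10(1−c).
Setting these equal: 7c + 5 = −2c + 10, so c = 5/9.

5/9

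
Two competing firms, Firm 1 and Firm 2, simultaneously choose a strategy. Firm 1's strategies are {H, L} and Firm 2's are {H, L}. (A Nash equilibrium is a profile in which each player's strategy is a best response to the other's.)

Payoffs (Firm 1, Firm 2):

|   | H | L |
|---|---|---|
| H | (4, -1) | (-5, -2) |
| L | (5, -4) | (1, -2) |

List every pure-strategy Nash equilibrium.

(L, L)

(H, H): Firm 1 prefers L (5 > 4) — not an equilibrium.
(H, L): Firm 1 prefers L (1 > -5); Firm 2 prefers H (-1 > -2) — not an equilibrium.
(L, H): Firm 2 prefers L (-2 > -4) — not an equilibrium.
(L, L): Firm 1 gets 1 ≥ -5 from H, and Firm 2 gets -2 ≥ -4 from H — Nash equilibrium.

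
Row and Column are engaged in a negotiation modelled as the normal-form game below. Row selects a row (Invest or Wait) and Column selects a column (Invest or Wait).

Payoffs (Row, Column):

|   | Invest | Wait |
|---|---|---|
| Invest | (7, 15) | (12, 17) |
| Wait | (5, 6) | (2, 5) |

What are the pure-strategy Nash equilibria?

(Invest, Invest): Column prefers Wait (17 > 15) — not an equilibrium.
(Invest, Wait): Row gets 12 ≥ 2 from Wait, and Column gets 17 ≥ 15 from Invest — Nash equilibrium.
(Wait, Invest): Row prefers Invest (7 > 5) — not an equilibrium.
(Wait, Wait): Row prefers Invest (12 > 2); Column prefers Invest (6 > 5) — not an equilibrium.

(Invest, Wait)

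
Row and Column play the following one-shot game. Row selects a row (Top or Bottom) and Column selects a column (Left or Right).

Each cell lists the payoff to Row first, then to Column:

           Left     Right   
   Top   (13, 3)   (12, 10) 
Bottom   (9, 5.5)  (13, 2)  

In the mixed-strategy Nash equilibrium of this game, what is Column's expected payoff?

14/3

First find p, the probability Row plays Top, from Column's indifference between Left and Right: 3p + 5.5(1−p) = 10p + 2(1−p), giving p = 1/3.
Since Column is indifferent in equilibrium, Column's expected payoff equals the payoff from either column against (1/3, 2/3). Using Left: 3(1/3) + 5.5(2/3) = 14/3.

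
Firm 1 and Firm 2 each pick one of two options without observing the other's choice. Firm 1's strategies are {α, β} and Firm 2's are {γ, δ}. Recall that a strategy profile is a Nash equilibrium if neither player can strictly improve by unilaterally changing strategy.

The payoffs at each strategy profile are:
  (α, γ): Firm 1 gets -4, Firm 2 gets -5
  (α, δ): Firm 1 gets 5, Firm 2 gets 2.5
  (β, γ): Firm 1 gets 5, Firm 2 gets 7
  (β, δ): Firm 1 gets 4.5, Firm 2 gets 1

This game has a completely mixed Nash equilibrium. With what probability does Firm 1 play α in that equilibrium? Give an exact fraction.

Let r be the probability that Firm 1 plays α. In a completely mixed equilibrium, Firm 2 must be indifferent between γ and δ.
Firm 2's expected payoff from γ is −5r + 7(1−r); from δ it is 2.5r + (1−r).
Setting these equal: −12r + 7 = 1.5r + 1, so r = 4/9.

4/9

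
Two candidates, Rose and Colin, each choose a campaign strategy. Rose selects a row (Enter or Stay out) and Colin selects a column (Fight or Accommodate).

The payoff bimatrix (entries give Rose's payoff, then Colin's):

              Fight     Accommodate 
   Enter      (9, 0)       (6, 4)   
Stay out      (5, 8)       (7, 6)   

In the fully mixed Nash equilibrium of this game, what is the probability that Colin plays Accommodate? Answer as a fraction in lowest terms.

4/5

Let q be the probability that Colin plays Fight. In a completely mixed equilibrium, Rose must be indifferent between Enter and Stay out.
Rose's expected payoff from Enter is 9q + 6(1−q); from Stay out it is 5q + 7(1−q).
Setting these equal: 3q + 6 = −2q + 7, so q = 1/5.
Therefore Colin plays Accommodate with probability 1 − 1/5 = 4/5.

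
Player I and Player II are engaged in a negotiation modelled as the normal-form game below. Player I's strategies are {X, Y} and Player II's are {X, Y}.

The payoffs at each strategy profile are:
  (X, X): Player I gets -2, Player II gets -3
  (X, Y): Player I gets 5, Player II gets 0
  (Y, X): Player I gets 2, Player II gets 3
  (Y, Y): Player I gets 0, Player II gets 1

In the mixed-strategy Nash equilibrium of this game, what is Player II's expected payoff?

3/5

First find x, the probability Player I plays X, from Player II's indifference between X and Y: −3x + 3(1−x) = (1−x), giving x = 2/5.
Since Player II is indifferent in equilibrium, Player II's expected payoff equals the payoff from either column against (2/5, 3/5). Using X: −3(2/5) + 3(3/5) = 3/5.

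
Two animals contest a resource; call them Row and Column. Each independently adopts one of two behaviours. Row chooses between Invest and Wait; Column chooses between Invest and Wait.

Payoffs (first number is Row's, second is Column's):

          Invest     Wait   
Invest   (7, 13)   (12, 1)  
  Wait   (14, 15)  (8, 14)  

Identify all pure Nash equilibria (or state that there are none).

(Invest, Invest): Row prefers Wait (14 > 7) — not an equilibrium.
(Invest, Wait): Column prefers Invest (13 > 1) — not an equilibrium.
(Wait, Invest): Row gets 14 ≥ 7 from Invest, and Column gets 15 ≥ 14 from Wait — Nash equilibrium.
(Wait, Wait): Row prefers Invest (12 > 8); Column prefers Invest (15 > 14) — not an equilibrium.

(Wait, Invest)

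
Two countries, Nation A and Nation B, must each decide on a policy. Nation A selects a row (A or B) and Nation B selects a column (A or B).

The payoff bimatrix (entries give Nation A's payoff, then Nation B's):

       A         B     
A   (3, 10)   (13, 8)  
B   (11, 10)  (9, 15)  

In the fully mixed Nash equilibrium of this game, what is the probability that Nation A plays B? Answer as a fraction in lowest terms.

Let p be the probability that Nation A plays A. In a completely mixed equilibrium, Nation B must be indifferent between A and B.
Nation B's expected payoff from A is 10p + 10(1−p); from B it is 8p + 15(1−p).
Setting these equal: 10 = −7p + 15, so p = 5/7.
Therefore Nation A plays B with probability 1 − 5/7 = 2/7.

2/7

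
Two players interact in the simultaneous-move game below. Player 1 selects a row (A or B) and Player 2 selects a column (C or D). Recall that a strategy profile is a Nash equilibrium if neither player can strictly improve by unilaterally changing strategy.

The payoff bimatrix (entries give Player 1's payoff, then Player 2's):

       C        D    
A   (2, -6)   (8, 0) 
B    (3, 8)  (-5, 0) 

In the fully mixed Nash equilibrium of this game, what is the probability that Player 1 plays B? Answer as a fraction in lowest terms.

Let r be the probability that Player 1 plays A. In a completely mixed equilibrium, Player 2 must be indifferent between C and D.
Player 2's expected payoff from C is −6r + 8(1−r); from D it is 0.
Setting these equal: −14r + 8 = 0, so r = 4/7.
Therefore Player 1 plays B with probability 1 − 4/7 = 3/7.

3/7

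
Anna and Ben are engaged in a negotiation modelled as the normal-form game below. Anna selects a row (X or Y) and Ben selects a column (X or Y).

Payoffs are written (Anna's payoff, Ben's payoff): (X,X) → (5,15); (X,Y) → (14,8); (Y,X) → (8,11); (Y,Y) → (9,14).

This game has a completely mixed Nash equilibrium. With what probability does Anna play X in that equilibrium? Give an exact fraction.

3/10

Let r be the probability that Anna plays X. In a completely mixed equilibrium, Ben must be indifferent between X and Y.
Ben's expected payoff from X is 15r + 11(1−r); from Y it is 8r + 14(1−r).
Setting these equal: 4r + 11 = −6r + 14, so r = 3/10.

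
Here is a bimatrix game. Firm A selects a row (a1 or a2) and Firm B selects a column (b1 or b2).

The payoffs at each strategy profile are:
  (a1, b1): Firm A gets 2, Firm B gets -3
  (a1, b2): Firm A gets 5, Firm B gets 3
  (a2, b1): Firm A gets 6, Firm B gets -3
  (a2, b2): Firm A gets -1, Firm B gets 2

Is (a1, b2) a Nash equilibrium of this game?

Yes

At (a1, b2), Firm A earns 5; switching to a2 would give -1, so Firm A has no profitable deviation.
Firm B earns 3; switching to b1 would give -3, so Firm B has no profitable deviation.
Neither player can gain by a unilateral deviation, so this profile is a Nash equilibrium.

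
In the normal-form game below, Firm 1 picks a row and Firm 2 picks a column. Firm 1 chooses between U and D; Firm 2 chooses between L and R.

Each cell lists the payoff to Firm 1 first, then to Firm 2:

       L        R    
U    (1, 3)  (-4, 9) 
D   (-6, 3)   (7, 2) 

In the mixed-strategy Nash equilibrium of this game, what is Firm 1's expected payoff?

-17/18

First find y, the probability Firm 2 plays L, from Firm 1's indifference between U and D: y − 4(1−y) = −6y + 7(1−y), giving y = 11/18.
Since Firm 1 is indifferent in equilibrium, Firm 1's expected payoff equals the payoff from either row against (11/18, 7/18). Using U: (11/18) − 4(7/18) = -17/18.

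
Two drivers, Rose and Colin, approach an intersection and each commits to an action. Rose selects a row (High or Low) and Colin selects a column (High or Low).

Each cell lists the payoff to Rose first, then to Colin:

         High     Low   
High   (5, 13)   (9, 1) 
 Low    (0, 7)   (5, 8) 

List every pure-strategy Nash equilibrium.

(High, High): Rose gets 5 ≥ 0 from Low, and Colin gets 13 ≥ 1 from Low — Nash equilibrium.
(High, Low): Colin prefers High (13 > 1) — not an equilibrium.
(Low, High): Rose prefers High (5 > 0); Colin prefers Low (8 > 7) — not an equilibrium.
(Low, Low): Rose prefers High (9 > 5) — not an equilibrium.

(High, High)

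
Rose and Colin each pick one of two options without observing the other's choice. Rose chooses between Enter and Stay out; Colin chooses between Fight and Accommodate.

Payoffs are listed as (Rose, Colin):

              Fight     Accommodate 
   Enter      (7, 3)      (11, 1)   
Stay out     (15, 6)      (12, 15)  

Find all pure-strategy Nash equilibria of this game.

(Enter, Fight): Rose prefers Stay out (15 > 7) — not an equilibrium.
(Enter, Accommodate): Rose prefers Stay out (12 > 11); Colin prefers Fight (3 > 1) — not an equilibrium.
(Stay out, Fight): Colin prefers Accommodate (15 > 6) — not an equilibrium.
(Stay out, Accommodate): Rose gets 12 ≥ 11 from Enter, and Colin gets 15 ≥ 6 from Fight — Nash equilibrium.

(Stay out, Accommodate)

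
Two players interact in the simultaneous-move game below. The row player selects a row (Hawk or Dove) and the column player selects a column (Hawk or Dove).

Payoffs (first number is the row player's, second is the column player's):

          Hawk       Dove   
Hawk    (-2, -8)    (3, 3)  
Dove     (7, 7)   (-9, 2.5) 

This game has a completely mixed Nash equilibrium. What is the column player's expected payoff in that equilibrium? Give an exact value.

First find x, the probability the row player plays Hawk, from the column player's indifference between Hawk and Dove: −8x + 7(1−x) = 3x + 2.5(1−x), giving x = 9/31.
Since the column player is indifferent in equilibrium, the column player's expected payoff equals the payoff from either column against (9/31, 22/31). Using Hawk: −8(9/31) + 7(22/31) = 82/31.

82/31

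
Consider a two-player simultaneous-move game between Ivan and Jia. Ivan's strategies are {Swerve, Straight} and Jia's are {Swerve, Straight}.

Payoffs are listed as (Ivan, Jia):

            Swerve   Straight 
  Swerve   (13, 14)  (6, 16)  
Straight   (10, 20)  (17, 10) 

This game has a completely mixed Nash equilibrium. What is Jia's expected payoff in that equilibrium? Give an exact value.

15

First find p, the probability Ivan plays Swerve, from Jia's indifference between Swerve and Straight: 14p + 20(1−p) = 16p + 10(1−p), giving p = 5/6.
Since Jia is indifferent in equilibrium, Jia's expected payoff equals the payoff from either column against (5/6, 1/6). Using Swerve: 14(5/6) + 20(1/6) = 15.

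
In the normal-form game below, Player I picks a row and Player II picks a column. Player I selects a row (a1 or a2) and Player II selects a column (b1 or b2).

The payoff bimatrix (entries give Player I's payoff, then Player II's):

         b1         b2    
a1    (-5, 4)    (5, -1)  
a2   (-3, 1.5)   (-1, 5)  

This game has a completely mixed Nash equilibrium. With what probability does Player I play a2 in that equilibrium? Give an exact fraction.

10/17

Let r be the probability that Player I plays a1. In a completely mixed equilibrium, Player II must be indifferent between b1 and b2.
Player II's expected payoff from b1 is 4r + 1.5(1−r); from b2 it is −r + 5(1−r).
Setting these equal: 2.5r + 1.5 = −6r + 5, so r = 7/17.
Therefore Player I plays a2 with probability 1 − 7/17 = 10/17.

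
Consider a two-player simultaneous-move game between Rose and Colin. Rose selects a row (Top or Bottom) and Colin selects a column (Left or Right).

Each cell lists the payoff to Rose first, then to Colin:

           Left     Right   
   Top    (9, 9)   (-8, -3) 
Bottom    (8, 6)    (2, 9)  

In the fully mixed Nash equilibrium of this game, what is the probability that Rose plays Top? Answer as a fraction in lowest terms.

1/5

Let p be the probability that Rose plays Top. In a completely mixed equilibrium, Colin must be indifferent between Left and Right.
Colin's expected payoff from Left is 9p + 6(1−p); from Right it is −3p + 9(1−p).
Setting these equal: 3p + 6 = −12p + 9, so p = 1/5.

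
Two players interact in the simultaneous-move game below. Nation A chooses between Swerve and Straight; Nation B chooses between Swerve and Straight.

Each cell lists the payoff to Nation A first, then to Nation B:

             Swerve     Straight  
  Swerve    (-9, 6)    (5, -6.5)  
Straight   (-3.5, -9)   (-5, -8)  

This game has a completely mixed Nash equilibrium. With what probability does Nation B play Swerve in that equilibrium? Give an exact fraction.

Let y be the probability that Nation B plays Swerve. In a completely mixed equilibrium, Nation A must be indifferent between Swerve and Straight.
Nation A's expected payoff from Swerve is −9y + 5(1−y); from Straight it is −3.5y − 5(1−y).
Setting these equal: −14y + 5 = 1.5y − 5, so y = 20/31.

20/31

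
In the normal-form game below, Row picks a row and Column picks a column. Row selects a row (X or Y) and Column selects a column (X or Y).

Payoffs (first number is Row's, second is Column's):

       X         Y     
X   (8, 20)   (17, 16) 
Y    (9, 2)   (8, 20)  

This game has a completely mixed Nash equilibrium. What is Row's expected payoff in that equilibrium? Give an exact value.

89/10

First find y, the probability Column plays X, from Row's indifference between X and Y: 8y + 17(1−y) = 9y + 8(1−y), giving y = 9/10.
Since Row is indifferent in equilibrium, Row's expected payoff equals the payoff from either row against (9/10, 1/10). Using X: 8(9/10) + 17(1/10) = 89/10.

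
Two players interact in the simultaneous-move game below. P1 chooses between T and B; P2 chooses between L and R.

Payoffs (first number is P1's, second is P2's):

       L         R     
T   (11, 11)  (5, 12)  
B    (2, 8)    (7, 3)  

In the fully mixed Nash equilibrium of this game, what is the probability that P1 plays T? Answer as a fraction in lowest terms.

5/6

Let x be the probability that P1 plays T. In a completely mixed equilibrium, P2 must be indifferent between L and R.
P2's expected payoff from L is 11x + 8(1−x); from R it is 12x + 3(1−x).
Setting these equal: 3x + 8 = 9x + 3, so x = 5/6.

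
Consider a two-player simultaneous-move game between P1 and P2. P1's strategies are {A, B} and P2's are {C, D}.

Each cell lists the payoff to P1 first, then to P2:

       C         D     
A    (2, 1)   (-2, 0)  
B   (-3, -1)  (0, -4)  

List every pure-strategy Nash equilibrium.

(A, C)

(A, C): P1 gets 2 ≥ -3 from B, and P2 gets 1 ≥ 0 from D — Nash equilibrium.
(A, D): P1 prefers B (0 > -2); P2 prefers C (1 > 0) — not an equilibrium.
(B, C): P1 prefers A (2 > -3) — not an equilibrium.
(B, D): P2 prefers C (-1 > -4) — not an equilibrium.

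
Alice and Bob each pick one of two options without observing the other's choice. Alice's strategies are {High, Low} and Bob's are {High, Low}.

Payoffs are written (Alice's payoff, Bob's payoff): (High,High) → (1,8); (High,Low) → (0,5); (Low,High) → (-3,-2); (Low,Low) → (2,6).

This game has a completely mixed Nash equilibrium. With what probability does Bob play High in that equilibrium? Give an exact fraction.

Let y be the probability that Bob plays High. In a completely mixed equilibrium, Alice must be indifferent between High and Low.
Alice's expected payoff from High is y; from Low it is −3y + 2(1−y).
Setting these equal: y = −5y + 2, so y = 1/3.

1/3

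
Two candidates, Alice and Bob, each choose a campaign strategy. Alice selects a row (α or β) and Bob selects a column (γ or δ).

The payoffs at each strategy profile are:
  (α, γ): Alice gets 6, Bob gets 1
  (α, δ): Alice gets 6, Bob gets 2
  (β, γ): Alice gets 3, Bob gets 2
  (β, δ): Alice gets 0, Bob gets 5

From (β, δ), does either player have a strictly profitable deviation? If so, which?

Alice at (β, δ) earns 0; deviating to α yields 6 — a strict improvement.
Bob earns 5; deviating to γ yields 2 — not better.
Only Alice has a strictly profitable deviation.

Alice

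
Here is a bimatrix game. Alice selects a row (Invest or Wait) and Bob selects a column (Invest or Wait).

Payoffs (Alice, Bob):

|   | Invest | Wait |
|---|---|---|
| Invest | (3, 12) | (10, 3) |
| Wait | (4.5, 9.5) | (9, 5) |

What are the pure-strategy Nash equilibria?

(Wait, Invest)

(Invest, Invest): Alice prefers Wait (4.5 > 3) — not an equilibrium.
(Invest, Wait): Bob prefers Invest (12 > 3) — not an equilibrium.
(Wait, Invest): Alice gets 4.5 ≥ 3 from Invest, and Bob gets 9.5 ≥ 5 from Wait — Nash equilibrium.
(Wait, Wait): Alice prefers Invest (10 > 9); Bob prefers Invest (9.5 > 5) — not an equilibrium.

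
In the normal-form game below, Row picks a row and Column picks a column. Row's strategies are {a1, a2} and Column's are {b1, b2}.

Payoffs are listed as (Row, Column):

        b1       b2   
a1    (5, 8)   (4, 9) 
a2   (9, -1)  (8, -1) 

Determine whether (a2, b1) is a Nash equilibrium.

At (a2, b1), Row earns 9; switching to a1 would give 5, so Row has no profitable deviation.
Column earns -1; switching to b2 would give -1, so Column has no profitable deviation.
Neither player can gain by a unilateral deviation, so this profile is a Nash equilibrium.

Yes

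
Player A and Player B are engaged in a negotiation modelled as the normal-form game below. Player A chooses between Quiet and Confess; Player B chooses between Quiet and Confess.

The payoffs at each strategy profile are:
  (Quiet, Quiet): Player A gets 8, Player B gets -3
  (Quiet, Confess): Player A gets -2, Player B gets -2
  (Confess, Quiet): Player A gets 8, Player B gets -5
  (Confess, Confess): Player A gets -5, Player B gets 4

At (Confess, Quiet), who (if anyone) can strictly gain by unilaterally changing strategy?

Player B

Player A at (Confess, Quiet) earns 8; deviating to Quiet yields 8 — not better.
Player B earns -5; deviating to Confess yields 4 — a strict improvement.
Only Player B has a strictly profitable deviation.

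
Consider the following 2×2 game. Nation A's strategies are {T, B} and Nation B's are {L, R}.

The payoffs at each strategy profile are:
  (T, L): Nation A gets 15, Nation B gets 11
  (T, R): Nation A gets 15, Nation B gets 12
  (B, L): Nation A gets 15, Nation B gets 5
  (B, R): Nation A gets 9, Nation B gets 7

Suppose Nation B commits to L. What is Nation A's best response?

either — both T and B are best responses

Against L, Nation A earns 15 from T and 15 from B.
So either strategy is a best response.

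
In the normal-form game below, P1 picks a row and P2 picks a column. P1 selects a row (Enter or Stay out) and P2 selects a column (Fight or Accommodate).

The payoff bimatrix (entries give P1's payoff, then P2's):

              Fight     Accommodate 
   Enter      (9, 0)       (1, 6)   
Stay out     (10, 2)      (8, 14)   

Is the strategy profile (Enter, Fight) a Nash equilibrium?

At (Enter, Fight), P1 earns 9; switching to Stay out would give 10, so P1 would deviate.
P2 earns 0; switching to Accommodate would give 6, so P2 would deviate.
Since at least one player can profitably deviate, this is not a Nash equilibrium.

No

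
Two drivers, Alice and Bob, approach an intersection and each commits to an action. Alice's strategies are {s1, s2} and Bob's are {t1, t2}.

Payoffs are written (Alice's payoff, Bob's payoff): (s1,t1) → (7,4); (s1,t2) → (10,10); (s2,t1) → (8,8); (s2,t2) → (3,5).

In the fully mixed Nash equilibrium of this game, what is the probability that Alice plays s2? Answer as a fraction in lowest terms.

2/3

Let x be the probability that Alice plays s1. In a completely mixed equilibrium, Bob must be indifferent between t1 and t2.
Bob's expected payoff from t1 is 4x + 8(1−x); from t2 it is 10x + 5(1−x).
Setting these equal: −4x + 8 = 5x + 5, so x = 1/3.
Therefore Alice plays s2 with probability 1 − 1/3 = 2/3.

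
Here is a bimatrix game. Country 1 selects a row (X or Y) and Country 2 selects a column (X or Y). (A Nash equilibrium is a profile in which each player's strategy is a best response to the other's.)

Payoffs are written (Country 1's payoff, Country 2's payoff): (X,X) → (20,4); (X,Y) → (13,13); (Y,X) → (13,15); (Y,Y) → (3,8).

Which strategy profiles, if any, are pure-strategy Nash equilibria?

(X, Y)

(X, X): Country 2 prefers Y (13 > 4) — not an equilibrium.
(X, Y): Country 1 gets 13 ≥ 3 from Y, and Country 2 gets 13 ≥ 4 from X — Nash equilibrium.
(Y, X): Country 1 prefers X (20 > 13) — not an equilibrium.
(Y, Y): Country 1 prefers X (13 > 3); Country 2 prefers X (15 > 8) — not an equilibrium.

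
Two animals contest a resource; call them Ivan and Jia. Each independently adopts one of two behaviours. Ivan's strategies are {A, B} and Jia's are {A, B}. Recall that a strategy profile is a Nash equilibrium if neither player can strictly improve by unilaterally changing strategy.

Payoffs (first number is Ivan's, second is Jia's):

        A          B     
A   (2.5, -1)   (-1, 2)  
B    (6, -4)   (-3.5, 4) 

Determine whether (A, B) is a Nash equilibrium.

Yes

At (A, B), Ivan earns -1; switching to B would give -3.5, so Ivan has no profitable deviation.
Jia earns 2; switching to A would give -1, so Jia has no profitable deviation.
Neither player can gain by a unilateral deviation, so this profile is a Nash equilibrium.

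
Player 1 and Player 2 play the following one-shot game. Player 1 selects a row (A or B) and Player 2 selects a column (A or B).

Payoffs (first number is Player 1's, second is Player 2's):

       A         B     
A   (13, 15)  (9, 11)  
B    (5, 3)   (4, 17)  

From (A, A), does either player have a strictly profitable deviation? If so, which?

Neither

Player 1 at (A, A) earns 13; deviating to B yields 5 — not better.
Player 2 earns 15; deviating to B yields 11 — not better.
Neither player can strictly improve; the profile is a Nash equilibrium.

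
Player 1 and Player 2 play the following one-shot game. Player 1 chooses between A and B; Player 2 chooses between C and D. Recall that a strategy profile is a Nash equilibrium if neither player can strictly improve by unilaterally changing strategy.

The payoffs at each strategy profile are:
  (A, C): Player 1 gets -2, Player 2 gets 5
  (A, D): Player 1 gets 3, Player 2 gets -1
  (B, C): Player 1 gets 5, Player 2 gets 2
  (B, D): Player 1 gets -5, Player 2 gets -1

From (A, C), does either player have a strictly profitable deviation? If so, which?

Player 1 at (A, C) earns -2; deviating to B yields 5 — a strict improvement.
Player 2 earns 5; deviating to D yields -1 — not better.
Only Player 1 has a strictly profitable deviation.

Player 1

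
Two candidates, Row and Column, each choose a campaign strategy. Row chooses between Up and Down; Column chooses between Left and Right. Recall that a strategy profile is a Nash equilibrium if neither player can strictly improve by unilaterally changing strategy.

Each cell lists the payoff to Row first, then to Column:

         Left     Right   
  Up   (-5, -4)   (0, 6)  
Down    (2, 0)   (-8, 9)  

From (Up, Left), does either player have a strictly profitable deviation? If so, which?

Both

Row at (Up, Left) earns -5; deviating to Down yields 2 — a strict improvement.
Column earns -4; deviating to Right yields 6 — a strict improvement.
Both Row and Column have strictly profitable deviations.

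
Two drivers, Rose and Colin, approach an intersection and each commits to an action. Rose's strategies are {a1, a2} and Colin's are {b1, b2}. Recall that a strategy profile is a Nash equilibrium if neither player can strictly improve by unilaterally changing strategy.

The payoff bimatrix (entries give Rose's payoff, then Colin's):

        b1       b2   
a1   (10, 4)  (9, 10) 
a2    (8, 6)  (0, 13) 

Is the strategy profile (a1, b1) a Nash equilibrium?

At (a1, b1), Rose earns 10; switching to a2 would give 8, so Rose has no profitable deviation.
Colin earns 4; switching to b2 would give 10, so Colin would deviate.
Since at least one player can profitably deviate, this is not a Nash equilibrium.

No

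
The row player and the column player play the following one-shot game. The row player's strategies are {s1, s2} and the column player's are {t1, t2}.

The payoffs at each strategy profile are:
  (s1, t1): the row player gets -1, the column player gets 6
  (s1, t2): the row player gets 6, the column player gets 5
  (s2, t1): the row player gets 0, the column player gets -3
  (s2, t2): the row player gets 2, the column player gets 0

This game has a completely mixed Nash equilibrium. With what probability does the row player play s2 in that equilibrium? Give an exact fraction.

Let r be the probability that the row player plays s1. In a completely mixed equilibrium, the column player must be indifferent between t1 and t2.
The column player's expected payoff from t1 is 6r − 3(1−r); from t2 it is 5r.
Setting these equal: 9r − 3 = 5r, so r = 3/4.
Therefore the row player plays s2 with probability 1 − 3/4 = 1/4.

1/4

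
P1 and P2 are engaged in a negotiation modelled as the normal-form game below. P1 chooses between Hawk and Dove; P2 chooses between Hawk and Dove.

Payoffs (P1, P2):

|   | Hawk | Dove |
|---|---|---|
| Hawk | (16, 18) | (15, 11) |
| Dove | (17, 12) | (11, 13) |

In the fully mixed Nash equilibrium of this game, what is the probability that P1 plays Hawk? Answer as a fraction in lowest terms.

1/8

Let x be the probability that P1 plays Hawk. In a completely mixed equilibrium, P2 must be indifferent between Hawk and Dove.
P2's expected payoff from Hawk is 18x + 12(1−x); from Dove it is 11x + 13(1−x).
Setting these equal: 6x + 12 = −2x + 13, so x = 1/8.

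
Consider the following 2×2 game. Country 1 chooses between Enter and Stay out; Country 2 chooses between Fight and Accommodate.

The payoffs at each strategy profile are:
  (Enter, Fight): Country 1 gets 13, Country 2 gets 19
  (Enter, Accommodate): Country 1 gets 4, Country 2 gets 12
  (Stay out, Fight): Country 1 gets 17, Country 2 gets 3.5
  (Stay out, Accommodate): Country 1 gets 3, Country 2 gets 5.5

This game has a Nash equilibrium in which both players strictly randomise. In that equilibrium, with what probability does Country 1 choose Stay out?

7/9

Let r be the probability that Country 1 plays Enter. In a completely mixed equilibrium, Country 2 must be indifferent between Fight and Accommodate.
Country 2's expected payoff from Fight is 19r + 3.5(1−r); from Accommodate it is 12r + 5.5(1−r).
Setting these equal: 15.5r + 3.5 = 6.5r + 5.5, so r = 2/9.
Therefore Country 1 plays Stay out with probability 1 − 2/9 = 7/9.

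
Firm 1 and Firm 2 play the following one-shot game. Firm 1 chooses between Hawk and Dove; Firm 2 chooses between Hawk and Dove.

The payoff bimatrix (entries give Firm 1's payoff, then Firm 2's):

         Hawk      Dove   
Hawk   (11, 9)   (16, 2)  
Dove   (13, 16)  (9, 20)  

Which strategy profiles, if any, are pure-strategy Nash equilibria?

none

(Hawk, Hawk): Firm 1 prefers Dove (13 > 11) — not an equilibrium.
(Hawk, Dove): Firm 2 prefers Hawk (9 > 2) — not an equilibrium.
(Dove, Hawk): Firm 2 prefers Dove (20 > 16) — not an equilibrium.
(Dove, Dove): Firm 1 prefers Hawk (16 > 9) — not an equilibrium.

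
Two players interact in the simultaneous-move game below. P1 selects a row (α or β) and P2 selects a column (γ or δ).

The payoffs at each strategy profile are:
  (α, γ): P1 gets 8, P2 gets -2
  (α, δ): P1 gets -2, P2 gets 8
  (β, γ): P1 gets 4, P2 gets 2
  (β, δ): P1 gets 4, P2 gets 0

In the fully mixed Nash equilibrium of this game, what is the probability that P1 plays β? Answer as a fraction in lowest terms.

Let p be the probability that P1 plays α. In a completely mixed equilibrium, P2 must be indifferent between γ and δ.
P2's expected payoff from γ is −2p + 2(1−p); from δ it is 8p.
Setting these equal: −4p + 2 = 8p, so p = 1/6.
Therefore P1 plays β with probability 1 − 1/6 = 5/6.

5/6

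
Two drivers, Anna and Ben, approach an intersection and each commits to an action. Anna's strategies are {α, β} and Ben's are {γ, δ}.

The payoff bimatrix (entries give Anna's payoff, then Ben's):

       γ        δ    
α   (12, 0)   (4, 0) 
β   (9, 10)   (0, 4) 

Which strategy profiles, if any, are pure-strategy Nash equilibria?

(α, γ) and (α, δ)

(α, γ): Anna gets 12 ≥ 9 from β, and Ben gets 0 ≥ 0 from δ — Nash equilibrium.
(α, δ): Anna gets 4 ≥ 0 from β, and Ben gets 0 ≥ 0 from γ — Nash equilibrium.
(β, γ): Anna prefers α (12 > 9) — not an equilibrium.
(β, δ): Anna prefers α (4 > 0); Ben prefers γ (10 > 4) — not an equilibrium.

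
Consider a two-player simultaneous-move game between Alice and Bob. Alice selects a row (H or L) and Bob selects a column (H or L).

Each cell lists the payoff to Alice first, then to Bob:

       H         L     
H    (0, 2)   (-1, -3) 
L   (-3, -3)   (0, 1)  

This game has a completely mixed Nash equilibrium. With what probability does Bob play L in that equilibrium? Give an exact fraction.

3/4

Let c be the probability that Bob plays H. In a completely mixed equilibrium, Alice must be indifferent between H and L.
Alice's expected payoff from H is −(1−c); from L it is −3c.
Setting these equal: c − 1 = −3c, so c = 1/4.
Therefore Bob plays L with probability 1 − 1/4 = 3/4.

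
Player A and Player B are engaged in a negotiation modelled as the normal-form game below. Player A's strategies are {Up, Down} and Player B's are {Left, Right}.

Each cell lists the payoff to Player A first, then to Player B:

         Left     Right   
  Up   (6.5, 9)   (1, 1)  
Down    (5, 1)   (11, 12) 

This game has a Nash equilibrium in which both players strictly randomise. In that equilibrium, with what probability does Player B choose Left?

Let c be the probability that Player B plays Left. In a completely mixed equilibrium, Player A must be indifferent between Up and Down.
Player A's expected payoff from Up is 6.5c + (1−c); from Down it is 5c + 11(1−c).
Setting these equal: 5.5c + 1 = −6c + 11, so c = 20/23.

20/23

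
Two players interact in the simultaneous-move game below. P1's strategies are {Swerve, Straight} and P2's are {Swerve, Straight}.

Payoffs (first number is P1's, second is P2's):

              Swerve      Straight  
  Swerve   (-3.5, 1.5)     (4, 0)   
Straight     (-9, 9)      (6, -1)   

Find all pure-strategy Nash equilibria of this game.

(Swerve, Swerve)

(Swerve, Swerve): P1 gets -3.5 ≥ -9 from Straight, and P2 gets 1.5 ≥ 0 from Straight — Nash equilibrium.
(Swerve, Straight): P1 prefers Straight (6 > 4); P2 prefers Swerve (1.5 > 0) — not an equilibrium.
(Straight, Swerve): P1 prefers Swerve (-3.5 > -9) — not an equilibrium.
(Straight, Straight): P2 prefers Swerve (9 > -1) — not an equilibrium.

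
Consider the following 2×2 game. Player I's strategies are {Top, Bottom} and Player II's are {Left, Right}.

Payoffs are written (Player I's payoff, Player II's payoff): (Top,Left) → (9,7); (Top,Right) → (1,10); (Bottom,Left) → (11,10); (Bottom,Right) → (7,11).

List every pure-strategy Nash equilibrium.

(Top, Left): Player I prefers Bottom (11 > 9); Player II prefers Right (10 > 7) — not an equilibrium.
(Top, Right): Player I prefers Bottom (7 > 1) — not an equilibrium.
(Bottom, Left): Player II prefers Right (11 > 10) — not an equilibrium.
(Bottom, Right): Player I gets 7 ≥ 1 from Top, and Player II gets 11 ≥ 10 from Left — Nash equilibrium.

(Bottom, Right)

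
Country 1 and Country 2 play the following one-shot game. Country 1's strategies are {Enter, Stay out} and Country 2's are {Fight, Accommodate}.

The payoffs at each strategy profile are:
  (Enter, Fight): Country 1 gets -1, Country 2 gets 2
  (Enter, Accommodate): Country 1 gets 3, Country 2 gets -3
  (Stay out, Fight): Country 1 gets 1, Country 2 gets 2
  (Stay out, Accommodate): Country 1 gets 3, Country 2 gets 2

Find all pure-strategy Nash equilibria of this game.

(Enter, Fight): Country 1 prefers Stay out (1 > -1) — not an equilibrium.
(Enter, Accommodate): Country 2 prefers Fight (2 > -3) — not an equilibrium.
(Stay out, Fight): Country 1 gets 1 ≥ -1 from Enter, and Country 2 gets 2 ≥ 2 from Accommodate — Nash equilibrium.
(Stay out, Accommodate): Country 1 gets 3 ≥ 3 from Enter, and Country 2 gets 2 ≥ 2 from Fight — Nash equilibrium.

(Stay out, Fight) and (Stay out, Accommodate)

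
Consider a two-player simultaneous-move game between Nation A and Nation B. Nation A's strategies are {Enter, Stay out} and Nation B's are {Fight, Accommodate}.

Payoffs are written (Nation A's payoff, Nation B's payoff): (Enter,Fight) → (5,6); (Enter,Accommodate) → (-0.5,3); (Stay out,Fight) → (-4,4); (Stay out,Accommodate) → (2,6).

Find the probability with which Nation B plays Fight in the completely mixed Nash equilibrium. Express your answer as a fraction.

Let q be the probability that Nation B plays Fight. In a completely mixed equilibrium, Nation A must be indifferent between Enter and Stay out.
Nation A's expected payoff from Enter is 5q − 0.5(1−q); from Stay out it is −4q + 2(1−q).
Setting these equal: 5.5q − 0.5 = −6q + 2, so q = 5/23.

5/23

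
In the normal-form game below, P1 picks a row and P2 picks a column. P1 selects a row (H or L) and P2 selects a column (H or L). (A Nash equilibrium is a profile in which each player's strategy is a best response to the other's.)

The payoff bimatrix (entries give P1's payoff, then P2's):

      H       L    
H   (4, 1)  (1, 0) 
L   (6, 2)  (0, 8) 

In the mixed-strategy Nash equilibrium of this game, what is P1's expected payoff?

2

First find q, the probability P2 plays H, from P1's indifference between H and L: 4q + (1−q) = 6q, giving q = 1/3.
Since P1 is indifferent in equilibrium, P1's expected payoff equals the payoff from either row against (1/3, 2/3). Using H: 4(1/3) + (2/3) = 2.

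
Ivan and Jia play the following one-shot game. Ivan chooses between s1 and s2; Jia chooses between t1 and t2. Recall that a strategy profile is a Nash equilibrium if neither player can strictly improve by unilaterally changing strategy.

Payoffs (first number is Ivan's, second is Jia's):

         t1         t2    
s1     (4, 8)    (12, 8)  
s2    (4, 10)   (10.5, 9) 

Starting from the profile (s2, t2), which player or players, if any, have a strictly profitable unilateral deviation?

Both

Ivan at (s2, t2) earns 10.5; deviating to s1 yields 12 — a strict improvement.
Jia earns 9; deviating to t1 yields 10 — a strict improvement.
Both Ivan and Jia have strictly profitable deviations.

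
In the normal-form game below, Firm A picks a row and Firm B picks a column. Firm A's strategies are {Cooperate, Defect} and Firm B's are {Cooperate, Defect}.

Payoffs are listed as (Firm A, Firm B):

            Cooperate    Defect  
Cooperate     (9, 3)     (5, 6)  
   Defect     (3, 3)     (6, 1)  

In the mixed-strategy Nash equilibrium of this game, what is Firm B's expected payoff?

3

First find p, the probability Firm A plays Cooperate, from Firm B's indifference between Cooperate and Defect: 3p + 3(1−p) = 6p + (1−p), giving p = 2/5.
Since Firm B is indifferent in equilibrium, Firm B's expected payoff equals the payoff from either column against (2/5, 3/5). Using Cooperate: 3(2/5) + 3(3/5) = 3.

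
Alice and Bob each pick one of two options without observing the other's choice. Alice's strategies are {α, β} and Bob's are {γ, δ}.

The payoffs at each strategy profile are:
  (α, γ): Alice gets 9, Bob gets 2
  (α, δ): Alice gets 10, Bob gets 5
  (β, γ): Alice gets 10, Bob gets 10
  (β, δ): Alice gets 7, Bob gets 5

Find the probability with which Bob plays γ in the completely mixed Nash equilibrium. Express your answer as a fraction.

Let y be the probability that Bob plays γ. In a completely mixed equilibrium, Alice must be indifferent between α and β.
Alice's expected payoff from α is 9y + 10(1−y); from β it is 10y + 7(1−y).
Setting these equal: −y + 10 = 3y + 7, so y = 3/4.

3/4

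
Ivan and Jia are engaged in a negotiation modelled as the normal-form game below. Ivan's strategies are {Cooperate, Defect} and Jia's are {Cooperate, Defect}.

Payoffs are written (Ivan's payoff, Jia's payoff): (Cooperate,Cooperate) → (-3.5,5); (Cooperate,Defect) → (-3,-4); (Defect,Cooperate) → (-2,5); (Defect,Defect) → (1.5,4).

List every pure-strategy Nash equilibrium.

(Cooperate, Cooperate): Ivan prefers Defect (-2 > -3.5) — not an equilibrium.
(Cooperate, Defect): Ivan prefers Defect (1.5 > -3); Jia prefers Cooperate (5 > -4) — not an equilibrium.
(Defect, Cooperate): Ivan gets -2 ≥ -3.5 from Cooperate, and Jia gets 5 ≥ 4 from Defect — Nash equilibrium.
(Defect, Defect): Jia prefers Cooperate (5 > 4) — not an equilibrium.

(Defect, Cooperate)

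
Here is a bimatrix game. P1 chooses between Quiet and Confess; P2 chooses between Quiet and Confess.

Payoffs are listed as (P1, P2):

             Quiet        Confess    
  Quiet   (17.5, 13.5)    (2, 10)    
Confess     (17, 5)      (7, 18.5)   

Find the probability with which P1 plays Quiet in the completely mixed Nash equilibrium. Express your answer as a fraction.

27/34

Let x be the probability that P1 plays Quiet. In a completely mixed equilibrium, P2 must be indifferent between Quiet and Confess.
P2's expected payoff from Quiet is 13.5x + 5(1−x); from Confess it is 10x + 18.5(1−x).
Setting these equal: 8.5x + 5 = −8.5x + 18.5, so x = 27/34.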